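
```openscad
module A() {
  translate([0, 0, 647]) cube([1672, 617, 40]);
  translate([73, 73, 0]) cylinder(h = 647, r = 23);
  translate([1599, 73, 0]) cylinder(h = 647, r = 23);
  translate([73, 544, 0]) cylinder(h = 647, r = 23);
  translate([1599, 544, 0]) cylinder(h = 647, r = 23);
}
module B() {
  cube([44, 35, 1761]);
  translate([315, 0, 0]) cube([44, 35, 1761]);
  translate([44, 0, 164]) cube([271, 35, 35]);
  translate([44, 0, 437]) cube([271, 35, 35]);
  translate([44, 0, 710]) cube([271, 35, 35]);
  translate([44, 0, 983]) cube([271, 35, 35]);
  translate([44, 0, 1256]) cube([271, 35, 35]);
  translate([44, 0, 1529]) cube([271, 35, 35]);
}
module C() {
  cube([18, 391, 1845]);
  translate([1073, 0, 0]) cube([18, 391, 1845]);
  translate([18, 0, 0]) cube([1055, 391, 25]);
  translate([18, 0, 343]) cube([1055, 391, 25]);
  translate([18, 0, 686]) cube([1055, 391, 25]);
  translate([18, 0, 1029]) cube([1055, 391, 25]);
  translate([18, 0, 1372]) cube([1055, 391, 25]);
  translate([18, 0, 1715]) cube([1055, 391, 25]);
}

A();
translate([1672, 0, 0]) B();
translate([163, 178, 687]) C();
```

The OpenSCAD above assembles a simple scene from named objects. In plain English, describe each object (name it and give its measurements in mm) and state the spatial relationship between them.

A is a table with a 1672×617 mm rectangular top, 40 mm thick, top surface at z = 687 mm, supported by four round legs of 46 mm diameter, each leg's bounding box inset 50 mm from the nearest pair of top edges, running from the floor.

B is a straight ladder. Two 44×35 mm vertical rails, 1761 mm tall, stand 359 mm apart (outside-to-outside) with their front faces coplanar on the −y side. 6 rungs, each 35 mm deep and 35 mm tall, span between the inner faces of the rails, front faces flush with the rails. The lowest rung's underside is at z = 164 mm and rungs are spaced 273 mm apart (underside to underside).

C is an open bookshelf. Two side panels, each 18 mm thick, 391 mm deep and 1845 mm tall, stand 1091 mm apart (outside-to-outside). Between them sit 6 shelves, each 25 mm thick and 391 mm deep, spanning the full gap between the sides. The bottom shelf rests on the floor (its underside at z = 0) and the clear gap between one shelf's top and the next shelf's underside is 318 mm.

The ladder is against the table's +x side, with their −y faces flush. The bookshelf is on top of the table.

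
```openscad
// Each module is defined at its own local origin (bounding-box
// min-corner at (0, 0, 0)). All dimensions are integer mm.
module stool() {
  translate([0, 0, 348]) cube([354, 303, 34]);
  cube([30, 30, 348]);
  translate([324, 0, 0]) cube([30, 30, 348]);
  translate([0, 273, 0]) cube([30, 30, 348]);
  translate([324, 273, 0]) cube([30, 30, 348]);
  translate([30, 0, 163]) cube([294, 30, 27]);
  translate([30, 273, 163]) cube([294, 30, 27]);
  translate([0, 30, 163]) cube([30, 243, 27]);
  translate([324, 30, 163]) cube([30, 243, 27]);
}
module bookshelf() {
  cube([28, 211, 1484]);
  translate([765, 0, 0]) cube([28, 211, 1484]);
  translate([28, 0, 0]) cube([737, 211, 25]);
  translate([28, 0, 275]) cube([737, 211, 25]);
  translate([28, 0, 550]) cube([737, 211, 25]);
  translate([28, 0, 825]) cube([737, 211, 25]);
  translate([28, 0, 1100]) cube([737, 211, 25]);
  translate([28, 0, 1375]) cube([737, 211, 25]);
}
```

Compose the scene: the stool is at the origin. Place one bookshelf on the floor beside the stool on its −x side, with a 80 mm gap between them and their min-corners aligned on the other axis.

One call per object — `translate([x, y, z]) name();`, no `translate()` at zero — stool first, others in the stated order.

stool();
translate([-873, 0, 0]) bookshelf();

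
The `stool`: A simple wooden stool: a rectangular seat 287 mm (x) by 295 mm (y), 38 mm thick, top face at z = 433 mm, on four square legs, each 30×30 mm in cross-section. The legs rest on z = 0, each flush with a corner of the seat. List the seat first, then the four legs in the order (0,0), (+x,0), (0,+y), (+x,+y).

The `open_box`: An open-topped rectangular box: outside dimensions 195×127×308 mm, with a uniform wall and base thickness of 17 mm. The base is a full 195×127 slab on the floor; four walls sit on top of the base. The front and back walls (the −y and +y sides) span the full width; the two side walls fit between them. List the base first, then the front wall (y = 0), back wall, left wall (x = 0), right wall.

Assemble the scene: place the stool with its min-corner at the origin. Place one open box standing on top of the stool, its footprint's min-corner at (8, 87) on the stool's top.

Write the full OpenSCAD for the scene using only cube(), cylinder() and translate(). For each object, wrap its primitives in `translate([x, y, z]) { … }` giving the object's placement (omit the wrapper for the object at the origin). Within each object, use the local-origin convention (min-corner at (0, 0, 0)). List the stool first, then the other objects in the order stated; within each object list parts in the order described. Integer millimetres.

translate([0, 0, 395]) cube([287, 295, 38]);
cube([30, 30, 395]);
translate([257, 0, 0]) cube([30, 30, 395]);
translate([0, 265, 0]) cube([30, 30, 395]);
translate([257, 265, 0]) cube([30, 30, 395]);
translate([8, 87, 433]) {
  cube([195, 127, 17]);
  translate([0, 0, 17]) cube([195, 17, 291]);
  translate([0, 110, 17]) cube([195, 17, 291]);
  translate([0, 17, 17]) cube([17, 93, 291]);
  translate([178, 17, 17]) cube([17, 93, 291]);
}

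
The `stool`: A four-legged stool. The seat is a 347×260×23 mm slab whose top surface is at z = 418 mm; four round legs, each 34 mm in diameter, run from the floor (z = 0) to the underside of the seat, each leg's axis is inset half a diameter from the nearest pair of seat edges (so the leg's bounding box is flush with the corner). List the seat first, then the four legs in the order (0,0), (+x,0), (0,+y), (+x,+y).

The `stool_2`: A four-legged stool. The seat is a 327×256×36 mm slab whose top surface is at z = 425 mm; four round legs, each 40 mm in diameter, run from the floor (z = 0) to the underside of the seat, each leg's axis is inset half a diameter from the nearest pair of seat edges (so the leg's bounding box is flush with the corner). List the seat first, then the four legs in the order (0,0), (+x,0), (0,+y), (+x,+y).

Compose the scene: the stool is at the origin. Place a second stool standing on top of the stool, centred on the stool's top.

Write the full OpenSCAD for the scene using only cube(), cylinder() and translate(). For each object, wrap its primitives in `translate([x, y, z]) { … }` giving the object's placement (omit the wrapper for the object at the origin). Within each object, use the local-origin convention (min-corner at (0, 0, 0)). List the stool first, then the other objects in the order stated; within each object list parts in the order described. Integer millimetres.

translate([0, 0, 395]) cube([347, 260, 23]);
translate([17, 17, 0]) cylinder(h = 395, r = 17);
translate([330, 17, 0]) cylinder(h = 395, r = 17);
translate([17, 243, 0]) cylinder(h = 395, r = 17);
translate([330, 243, 0]) cylinder(h = 395, r = 17);
translate([10, 2, 418]) {
  translate([0, 0, 389]) cube([327, 256, 36]);
  translate([20, 20, 0]) cylinder(h = 389, r = 20);
  translate([307, 20, 0]) cylinder(h = 389, r = 20);
  translate([20, 236, 0]) cylinder(h = 389, r = 20);
  translate([307, 236, 0]) cylinder(h = 389, r = 20);
}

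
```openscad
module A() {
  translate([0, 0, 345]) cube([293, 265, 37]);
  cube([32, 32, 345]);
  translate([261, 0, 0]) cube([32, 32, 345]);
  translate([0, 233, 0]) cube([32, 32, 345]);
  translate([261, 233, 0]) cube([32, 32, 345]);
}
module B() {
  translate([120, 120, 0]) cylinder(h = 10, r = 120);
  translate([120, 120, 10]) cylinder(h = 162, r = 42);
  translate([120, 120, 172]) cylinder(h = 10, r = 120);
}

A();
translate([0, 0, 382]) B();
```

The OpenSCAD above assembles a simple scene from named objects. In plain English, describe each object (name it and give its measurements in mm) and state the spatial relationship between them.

A is a four-legged stool. The seat is 293×265 mm, 37 mm thick, top at z = 382 mm. It stands on four square legs, each 32×32 mm in cross-section, from z = 0 to the seat underside, each flush with a corner of the seat.

B is a spool: two coaxial disc flanges of radius 120 mm and thickness 10 mm, joined by a core cylinder of radius 42 mm and height 162 mm. The lower flange rests on z = 0 and the three cylinders share a vertical axis.

The spool is on top of the stool.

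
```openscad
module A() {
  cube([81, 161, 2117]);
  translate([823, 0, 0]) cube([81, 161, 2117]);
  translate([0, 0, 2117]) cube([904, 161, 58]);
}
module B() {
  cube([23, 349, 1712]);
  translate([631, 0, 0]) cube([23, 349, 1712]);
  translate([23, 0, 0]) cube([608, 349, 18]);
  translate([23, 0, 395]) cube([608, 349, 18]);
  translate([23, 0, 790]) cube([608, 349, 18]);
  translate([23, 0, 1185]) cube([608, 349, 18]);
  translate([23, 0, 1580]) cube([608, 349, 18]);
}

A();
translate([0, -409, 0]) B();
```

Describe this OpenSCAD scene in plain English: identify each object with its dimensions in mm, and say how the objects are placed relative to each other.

A is a door frame. The clear opening is 742 mm wide and 2117 mm high. Two 81 mm wide jambs, 161 mm deep, stand either side of the opening from the floor to the top of the opening. A 58 mm thick head sits across the top of both jambs, spanning the full outside width of the frame.

B is an open bookshelf. Two side panels, each 23 mm thick, 349 mm deep and 1712 mm tall, stand 654 mm apart (outside-to-outside). Between them sit 5 shelves, each 18 mm thick and 349 mm deep, spanning the full gap between the sides. The bottom shelf rests on the floor (its underside at z = 0) and the clear gap between one shelf's top and the next shelf's underside is 377 mm.

The bookshelf is on the floor beside the door frame on its −y side.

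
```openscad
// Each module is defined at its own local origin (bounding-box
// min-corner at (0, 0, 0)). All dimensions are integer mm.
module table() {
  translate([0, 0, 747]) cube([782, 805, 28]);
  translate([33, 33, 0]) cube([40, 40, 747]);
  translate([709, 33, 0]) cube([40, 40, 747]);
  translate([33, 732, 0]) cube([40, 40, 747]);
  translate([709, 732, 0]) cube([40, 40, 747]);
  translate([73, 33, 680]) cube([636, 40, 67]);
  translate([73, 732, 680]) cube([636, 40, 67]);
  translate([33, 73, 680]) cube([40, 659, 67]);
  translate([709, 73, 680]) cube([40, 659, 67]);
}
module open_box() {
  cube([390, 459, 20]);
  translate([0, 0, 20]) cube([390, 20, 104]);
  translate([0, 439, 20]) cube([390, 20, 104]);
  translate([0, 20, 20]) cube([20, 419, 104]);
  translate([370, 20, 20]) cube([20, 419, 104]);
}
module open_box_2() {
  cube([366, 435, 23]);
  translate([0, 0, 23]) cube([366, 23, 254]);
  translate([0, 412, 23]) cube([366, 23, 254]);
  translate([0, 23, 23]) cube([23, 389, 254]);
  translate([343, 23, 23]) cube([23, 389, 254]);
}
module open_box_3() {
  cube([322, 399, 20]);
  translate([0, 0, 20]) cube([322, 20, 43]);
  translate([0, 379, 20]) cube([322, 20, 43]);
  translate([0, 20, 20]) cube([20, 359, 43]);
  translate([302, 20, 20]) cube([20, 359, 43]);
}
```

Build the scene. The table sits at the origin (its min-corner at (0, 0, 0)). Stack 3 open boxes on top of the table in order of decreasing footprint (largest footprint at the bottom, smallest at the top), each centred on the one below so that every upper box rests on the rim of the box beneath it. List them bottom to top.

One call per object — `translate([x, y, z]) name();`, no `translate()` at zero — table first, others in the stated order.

table();
translate([196, 173, 775]) open_box();
translate([208, 185, 899]) open_box_2();
translate([230, 203, 1176]) open_box_3();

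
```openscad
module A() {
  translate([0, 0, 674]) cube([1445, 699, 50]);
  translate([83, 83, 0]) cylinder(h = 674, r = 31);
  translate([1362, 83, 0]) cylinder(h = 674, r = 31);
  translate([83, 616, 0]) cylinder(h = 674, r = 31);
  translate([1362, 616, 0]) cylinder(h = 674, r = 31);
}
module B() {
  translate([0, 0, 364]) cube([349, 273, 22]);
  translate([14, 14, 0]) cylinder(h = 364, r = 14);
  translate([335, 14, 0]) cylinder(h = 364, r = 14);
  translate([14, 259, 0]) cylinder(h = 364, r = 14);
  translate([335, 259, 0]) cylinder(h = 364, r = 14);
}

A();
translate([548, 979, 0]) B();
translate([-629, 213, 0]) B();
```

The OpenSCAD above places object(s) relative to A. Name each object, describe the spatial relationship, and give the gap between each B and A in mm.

Each stool's nearest face is 280 mm from the table's bounding box.

A is a table. B is a stool. Two stools sit around the table at the +y, −x sides. The gap between each stool and the table is 280 mm.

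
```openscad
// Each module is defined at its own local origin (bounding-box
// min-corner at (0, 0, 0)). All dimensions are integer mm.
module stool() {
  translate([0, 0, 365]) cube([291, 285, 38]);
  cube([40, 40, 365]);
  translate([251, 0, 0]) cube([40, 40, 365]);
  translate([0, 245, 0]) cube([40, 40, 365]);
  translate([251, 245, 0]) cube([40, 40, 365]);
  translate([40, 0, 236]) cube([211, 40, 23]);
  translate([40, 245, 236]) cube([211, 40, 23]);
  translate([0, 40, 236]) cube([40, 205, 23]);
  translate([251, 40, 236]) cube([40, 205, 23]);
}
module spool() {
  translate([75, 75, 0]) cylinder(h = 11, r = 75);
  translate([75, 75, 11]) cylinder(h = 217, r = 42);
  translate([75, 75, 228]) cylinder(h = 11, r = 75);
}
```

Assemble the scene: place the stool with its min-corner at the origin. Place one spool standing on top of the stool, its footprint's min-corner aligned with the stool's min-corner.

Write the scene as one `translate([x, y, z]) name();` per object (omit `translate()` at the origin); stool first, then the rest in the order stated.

stool();
translate([0, 0, 403]) spool();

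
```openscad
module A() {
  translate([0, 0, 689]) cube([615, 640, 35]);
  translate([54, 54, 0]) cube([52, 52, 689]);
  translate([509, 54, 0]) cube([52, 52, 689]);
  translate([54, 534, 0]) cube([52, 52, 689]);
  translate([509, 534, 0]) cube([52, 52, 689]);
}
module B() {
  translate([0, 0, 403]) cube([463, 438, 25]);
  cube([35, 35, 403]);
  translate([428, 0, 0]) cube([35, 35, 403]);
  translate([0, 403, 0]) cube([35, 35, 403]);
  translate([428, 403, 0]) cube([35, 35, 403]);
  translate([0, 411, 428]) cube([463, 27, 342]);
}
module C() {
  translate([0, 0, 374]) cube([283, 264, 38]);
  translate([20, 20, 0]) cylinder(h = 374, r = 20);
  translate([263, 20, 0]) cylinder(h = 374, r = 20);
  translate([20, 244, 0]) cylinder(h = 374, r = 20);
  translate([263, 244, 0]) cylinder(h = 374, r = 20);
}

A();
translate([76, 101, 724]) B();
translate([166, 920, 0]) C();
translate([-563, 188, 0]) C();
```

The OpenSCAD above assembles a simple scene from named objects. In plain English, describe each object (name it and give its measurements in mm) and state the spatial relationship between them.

A is a table with a 615×640 mm rectangular top, 35 mm thick, top surface at z = 724 mm, supported by four 52×52 mm square legs, each inset 54 mm from the nearest pair of top edges, running from the floor.

B is a chair: 463×438 mm seat, 25 mm thick, top at z = 428 mm, on four 35 mm square corner legs flush with the seat edges. A 27 mm thick backrest slab spans the full seat width, extending 342 mm above the seat top, its back face flush with the seat's +y edge.

C is a simple wooden stool: a rectangular seat 283 mm (x) by 264 mm (y), 38 mm thick, top face at z = 412 mm, on four round legs, each 40 mm in diameter. The legs rest on z = 0, each leg's axis is inset half a diameter from the nearest pair of seat edges (so the leg's bounding box is flush with the corner).

The chair is on top of the table, centred. Two stools sit around the table at the +y, −x sides.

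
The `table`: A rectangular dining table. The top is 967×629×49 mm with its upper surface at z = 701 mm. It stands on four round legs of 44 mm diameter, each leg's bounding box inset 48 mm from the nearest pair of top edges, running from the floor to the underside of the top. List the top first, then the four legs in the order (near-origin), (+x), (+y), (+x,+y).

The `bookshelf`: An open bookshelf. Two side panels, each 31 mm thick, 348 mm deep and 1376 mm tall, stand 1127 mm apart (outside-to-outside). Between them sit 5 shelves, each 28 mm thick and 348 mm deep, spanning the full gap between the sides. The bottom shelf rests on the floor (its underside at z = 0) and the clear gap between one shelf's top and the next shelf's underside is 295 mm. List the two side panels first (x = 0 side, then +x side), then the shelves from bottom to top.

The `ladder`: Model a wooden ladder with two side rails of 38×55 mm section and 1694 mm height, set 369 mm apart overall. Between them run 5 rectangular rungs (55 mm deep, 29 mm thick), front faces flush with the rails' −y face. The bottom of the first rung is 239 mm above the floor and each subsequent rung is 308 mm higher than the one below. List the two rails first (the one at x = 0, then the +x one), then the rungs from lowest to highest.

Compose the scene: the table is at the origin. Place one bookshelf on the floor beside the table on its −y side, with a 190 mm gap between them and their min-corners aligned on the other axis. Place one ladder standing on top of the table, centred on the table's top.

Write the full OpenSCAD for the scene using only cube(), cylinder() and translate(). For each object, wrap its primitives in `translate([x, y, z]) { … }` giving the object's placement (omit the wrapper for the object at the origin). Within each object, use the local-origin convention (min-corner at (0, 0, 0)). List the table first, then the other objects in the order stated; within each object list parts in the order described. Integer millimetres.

translate([0, 0, 652]) cube([967, 629, 49]);
translate([70, 70, 0]) cylinder(h = 652, r = 22);
translate([897, 70, 0]) cylinder(h = 652, r = 22);
translate([70, 559, 0]) cylinder(h = 652, r = 22);
translate([897, 559, 0]) cylinder(h = 652, r = 22);
translate([0, -538, 0]) {
  cube([31, 348, 1376]);
  translate([1096, 0, 0]) cube([31, 348, 1376]);
  translate([31, 0, 0]) cube([1065, 348, 28]);
  translate([31, 0, 323]) cube([1065, 348, 28]);
  translate([31, 0, 646]) cube([1065, 348, 28]);
  translate([31, 0, 969]) cube([1065, 348, 28]);
  translate([31, 0, 1292]) cube([1065, 348, 28]);
}
translate([299, 287, 701]) {
  cube([38, 55, 1694]);
  translate([331, 0, 0]) cube([38, 55, 1694]);
  translate([38, 0, 239]) cube([293, 55, 29]);
  translate([38, 0, 547]) cube([293, 55, 29]);
  translate([38, 0, 855]) cube([293, 55, 29]);
  translate([38, 0, 1163]) cube([293, 55, 29]);
  translate([38, 0, 1471]) cube([293, 55, 29]);
}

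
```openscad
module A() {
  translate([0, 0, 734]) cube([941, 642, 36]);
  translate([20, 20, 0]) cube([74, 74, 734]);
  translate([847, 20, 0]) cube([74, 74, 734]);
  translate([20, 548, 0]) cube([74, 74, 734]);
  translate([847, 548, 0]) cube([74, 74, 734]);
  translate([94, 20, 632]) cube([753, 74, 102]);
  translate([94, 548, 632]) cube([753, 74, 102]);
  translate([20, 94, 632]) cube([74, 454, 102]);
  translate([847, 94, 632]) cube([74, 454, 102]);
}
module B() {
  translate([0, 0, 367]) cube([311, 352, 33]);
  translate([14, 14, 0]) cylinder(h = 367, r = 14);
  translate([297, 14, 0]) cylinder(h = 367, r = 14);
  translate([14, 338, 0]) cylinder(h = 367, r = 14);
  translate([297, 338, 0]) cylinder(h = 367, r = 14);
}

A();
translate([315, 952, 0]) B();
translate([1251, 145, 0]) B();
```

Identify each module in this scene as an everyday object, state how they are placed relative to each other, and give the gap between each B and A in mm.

Each stool's nearest face is 310 mm from the table's bounding box.

A is a table. B is a stool. Two stools sit around the table at the +y, +x sides. The gap between each stool and the table is 310 mm.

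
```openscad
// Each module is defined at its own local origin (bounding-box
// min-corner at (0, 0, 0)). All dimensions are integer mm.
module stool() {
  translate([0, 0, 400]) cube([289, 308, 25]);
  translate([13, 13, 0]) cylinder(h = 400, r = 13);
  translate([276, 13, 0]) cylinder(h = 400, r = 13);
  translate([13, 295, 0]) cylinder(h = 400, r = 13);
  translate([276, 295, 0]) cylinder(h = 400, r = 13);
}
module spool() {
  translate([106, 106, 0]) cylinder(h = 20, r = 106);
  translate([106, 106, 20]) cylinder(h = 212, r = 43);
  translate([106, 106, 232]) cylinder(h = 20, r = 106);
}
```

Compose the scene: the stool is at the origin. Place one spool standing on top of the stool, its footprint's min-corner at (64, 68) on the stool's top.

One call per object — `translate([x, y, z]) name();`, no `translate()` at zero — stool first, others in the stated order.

stool();
translate([64, 68, 425]) spool();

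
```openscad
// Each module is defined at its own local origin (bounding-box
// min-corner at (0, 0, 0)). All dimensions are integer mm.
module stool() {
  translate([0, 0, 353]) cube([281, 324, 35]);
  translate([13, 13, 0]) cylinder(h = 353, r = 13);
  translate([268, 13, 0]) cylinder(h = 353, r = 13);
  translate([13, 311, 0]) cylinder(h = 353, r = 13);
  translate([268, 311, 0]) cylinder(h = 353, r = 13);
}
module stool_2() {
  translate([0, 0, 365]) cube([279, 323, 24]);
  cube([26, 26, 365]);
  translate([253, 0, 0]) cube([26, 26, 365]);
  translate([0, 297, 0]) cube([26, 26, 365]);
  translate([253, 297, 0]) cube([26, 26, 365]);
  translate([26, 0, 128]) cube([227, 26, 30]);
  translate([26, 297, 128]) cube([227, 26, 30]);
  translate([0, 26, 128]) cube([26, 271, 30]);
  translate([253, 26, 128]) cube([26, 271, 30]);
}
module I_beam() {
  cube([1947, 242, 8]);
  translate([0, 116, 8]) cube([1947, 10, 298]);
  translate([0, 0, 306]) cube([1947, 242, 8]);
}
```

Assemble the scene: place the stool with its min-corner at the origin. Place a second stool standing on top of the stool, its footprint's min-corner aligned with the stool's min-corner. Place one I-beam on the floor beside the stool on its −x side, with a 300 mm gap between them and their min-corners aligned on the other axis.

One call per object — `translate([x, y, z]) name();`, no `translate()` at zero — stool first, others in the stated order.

stool();
translate([0, 0, 388]) stool_2();
translate([-2247, 0, 0]) I_beam();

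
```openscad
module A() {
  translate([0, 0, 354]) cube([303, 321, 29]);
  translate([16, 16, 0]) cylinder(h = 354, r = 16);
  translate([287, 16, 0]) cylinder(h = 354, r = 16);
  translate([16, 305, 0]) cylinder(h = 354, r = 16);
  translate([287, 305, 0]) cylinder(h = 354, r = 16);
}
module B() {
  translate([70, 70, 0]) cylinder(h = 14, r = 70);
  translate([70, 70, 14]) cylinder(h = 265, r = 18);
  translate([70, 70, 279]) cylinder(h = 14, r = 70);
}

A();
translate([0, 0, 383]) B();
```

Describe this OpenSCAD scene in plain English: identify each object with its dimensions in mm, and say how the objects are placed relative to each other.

A is a simple wooden stool: a rectangular seat 303 mm (x) by 321 mm (y), 29 mm thick, top face at z = 383 mm, on four round legs, each 32 mm in diameter. The legs rest on z = 0, each leg's axis is inset half a diameter from the nearest pair of seat edges (so the leg's bounding box is flush with the corner).

B is a spool: two coaxial disc flanges of radius 70 mm and thickness 14 mm, joined by a core cylinder of radius 18 mm and height 265 mm. The lower flange rests on z = 0 and the three cylinders share a vertical axis.

The spool is on top of the stool.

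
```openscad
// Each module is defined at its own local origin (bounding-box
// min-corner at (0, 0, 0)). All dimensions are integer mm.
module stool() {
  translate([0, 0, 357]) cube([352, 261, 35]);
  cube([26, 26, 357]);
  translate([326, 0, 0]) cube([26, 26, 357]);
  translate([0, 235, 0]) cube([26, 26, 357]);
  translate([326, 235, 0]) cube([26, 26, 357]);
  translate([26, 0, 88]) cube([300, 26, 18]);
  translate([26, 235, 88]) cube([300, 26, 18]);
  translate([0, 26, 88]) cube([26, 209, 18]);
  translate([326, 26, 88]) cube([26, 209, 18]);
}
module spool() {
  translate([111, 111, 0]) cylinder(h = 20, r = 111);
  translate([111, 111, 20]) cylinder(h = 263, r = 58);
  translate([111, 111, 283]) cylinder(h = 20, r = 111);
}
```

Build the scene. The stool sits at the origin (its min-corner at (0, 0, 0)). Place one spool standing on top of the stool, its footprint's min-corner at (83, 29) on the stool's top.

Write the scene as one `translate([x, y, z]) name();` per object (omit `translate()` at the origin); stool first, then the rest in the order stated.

stool();
translate([83, 29, 392]) spool();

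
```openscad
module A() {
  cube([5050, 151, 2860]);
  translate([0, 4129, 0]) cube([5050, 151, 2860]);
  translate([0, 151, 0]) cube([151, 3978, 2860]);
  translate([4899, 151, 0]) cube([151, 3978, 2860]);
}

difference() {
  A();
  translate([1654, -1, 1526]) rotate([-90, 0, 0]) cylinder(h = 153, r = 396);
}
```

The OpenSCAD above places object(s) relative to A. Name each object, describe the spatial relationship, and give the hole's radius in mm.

The subtracted cylinder has r = 396 mm.

A is a house frame. The house frame has a circular hole through its front wall. The hole's radius is 396 mm.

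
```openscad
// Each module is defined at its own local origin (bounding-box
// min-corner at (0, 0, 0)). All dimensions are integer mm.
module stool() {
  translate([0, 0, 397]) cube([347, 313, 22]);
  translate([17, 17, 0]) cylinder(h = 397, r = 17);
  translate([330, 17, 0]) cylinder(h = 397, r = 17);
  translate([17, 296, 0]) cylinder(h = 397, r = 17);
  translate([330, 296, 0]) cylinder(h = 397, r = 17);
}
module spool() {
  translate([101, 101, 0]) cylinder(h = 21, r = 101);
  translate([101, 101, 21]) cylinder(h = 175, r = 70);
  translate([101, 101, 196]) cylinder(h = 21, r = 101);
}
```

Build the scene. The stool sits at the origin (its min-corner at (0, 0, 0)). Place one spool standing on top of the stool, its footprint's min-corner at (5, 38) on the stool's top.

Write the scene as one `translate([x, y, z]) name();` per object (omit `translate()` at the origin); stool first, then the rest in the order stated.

stool();
translate([5, 38, 419]) spool();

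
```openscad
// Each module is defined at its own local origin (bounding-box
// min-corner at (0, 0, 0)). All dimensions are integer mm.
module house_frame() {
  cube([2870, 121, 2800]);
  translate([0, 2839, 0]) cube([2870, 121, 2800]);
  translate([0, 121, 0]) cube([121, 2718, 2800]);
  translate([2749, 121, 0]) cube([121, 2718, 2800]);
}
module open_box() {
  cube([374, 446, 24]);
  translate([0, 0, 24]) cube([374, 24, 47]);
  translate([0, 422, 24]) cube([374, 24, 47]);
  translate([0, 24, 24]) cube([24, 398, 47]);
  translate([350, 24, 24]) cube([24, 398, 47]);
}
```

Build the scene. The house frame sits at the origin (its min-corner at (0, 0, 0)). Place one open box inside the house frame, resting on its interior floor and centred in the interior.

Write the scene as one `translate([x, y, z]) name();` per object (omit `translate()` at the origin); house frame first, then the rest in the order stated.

house_frame();
translate([1248, 1257, 0]) open_box();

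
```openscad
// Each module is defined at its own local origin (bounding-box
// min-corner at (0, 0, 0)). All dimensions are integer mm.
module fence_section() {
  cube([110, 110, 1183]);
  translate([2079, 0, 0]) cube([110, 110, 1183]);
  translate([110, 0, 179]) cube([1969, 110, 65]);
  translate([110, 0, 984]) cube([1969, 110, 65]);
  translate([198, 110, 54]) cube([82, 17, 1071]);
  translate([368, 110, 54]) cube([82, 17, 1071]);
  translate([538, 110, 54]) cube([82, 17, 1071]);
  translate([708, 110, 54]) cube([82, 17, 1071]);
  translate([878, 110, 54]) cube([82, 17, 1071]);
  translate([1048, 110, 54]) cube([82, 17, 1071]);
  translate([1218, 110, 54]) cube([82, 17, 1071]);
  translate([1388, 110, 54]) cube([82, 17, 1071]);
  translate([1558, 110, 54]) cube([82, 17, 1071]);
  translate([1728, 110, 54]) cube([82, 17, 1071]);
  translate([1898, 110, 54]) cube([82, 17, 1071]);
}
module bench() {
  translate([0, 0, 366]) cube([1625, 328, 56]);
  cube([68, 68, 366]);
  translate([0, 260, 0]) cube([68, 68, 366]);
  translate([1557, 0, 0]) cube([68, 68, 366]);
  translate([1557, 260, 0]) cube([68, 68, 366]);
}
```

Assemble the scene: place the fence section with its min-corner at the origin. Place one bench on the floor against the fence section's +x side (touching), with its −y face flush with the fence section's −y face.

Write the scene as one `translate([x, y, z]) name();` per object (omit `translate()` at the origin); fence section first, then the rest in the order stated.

fence_section();
translate([2189, 0, 0]) bench();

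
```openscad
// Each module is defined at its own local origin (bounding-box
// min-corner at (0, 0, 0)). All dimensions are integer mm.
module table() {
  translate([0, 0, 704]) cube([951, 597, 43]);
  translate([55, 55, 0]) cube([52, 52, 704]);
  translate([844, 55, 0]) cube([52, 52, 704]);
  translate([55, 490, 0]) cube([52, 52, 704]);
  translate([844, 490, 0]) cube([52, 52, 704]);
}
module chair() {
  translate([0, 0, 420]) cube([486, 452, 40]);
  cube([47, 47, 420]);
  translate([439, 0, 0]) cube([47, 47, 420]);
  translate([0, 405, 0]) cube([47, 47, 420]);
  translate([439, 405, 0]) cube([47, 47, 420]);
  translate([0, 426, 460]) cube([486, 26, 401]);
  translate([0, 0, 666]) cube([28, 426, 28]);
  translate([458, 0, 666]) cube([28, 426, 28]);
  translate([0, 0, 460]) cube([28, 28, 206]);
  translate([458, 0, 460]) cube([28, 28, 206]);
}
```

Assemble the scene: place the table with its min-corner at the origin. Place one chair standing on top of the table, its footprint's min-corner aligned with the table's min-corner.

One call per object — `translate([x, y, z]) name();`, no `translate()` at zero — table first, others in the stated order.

table();
translate([0, 0, 747]) chair();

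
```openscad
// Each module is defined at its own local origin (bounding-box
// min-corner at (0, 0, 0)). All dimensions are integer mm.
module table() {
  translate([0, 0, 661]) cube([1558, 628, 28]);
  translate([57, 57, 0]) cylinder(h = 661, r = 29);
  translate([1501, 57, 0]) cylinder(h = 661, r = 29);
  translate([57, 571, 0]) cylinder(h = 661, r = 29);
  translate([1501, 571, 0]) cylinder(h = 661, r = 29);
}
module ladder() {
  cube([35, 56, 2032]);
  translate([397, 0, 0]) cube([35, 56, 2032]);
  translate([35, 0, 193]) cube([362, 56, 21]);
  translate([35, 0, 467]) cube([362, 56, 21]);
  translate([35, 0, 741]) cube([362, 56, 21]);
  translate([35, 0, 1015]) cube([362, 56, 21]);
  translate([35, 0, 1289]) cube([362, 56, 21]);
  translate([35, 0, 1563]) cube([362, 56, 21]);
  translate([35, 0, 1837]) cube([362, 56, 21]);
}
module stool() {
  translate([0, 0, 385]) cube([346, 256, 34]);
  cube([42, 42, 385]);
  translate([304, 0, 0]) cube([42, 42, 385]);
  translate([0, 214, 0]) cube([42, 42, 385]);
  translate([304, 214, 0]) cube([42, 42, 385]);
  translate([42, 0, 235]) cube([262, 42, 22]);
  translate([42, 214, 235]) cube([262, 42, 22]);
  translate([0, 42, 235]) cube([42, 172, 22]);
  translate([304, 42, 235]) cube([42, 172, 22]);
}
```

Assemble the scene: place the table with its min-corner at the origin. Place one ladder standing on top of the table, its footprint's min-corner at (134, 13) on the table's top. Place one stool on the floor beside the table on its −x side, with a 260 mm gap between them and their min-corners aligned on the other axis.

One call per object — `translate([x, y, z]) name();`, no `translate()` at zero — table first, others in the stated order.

table();
translate([134, 13, 689]) ladder();
translate([-606, 0, 0]) stool();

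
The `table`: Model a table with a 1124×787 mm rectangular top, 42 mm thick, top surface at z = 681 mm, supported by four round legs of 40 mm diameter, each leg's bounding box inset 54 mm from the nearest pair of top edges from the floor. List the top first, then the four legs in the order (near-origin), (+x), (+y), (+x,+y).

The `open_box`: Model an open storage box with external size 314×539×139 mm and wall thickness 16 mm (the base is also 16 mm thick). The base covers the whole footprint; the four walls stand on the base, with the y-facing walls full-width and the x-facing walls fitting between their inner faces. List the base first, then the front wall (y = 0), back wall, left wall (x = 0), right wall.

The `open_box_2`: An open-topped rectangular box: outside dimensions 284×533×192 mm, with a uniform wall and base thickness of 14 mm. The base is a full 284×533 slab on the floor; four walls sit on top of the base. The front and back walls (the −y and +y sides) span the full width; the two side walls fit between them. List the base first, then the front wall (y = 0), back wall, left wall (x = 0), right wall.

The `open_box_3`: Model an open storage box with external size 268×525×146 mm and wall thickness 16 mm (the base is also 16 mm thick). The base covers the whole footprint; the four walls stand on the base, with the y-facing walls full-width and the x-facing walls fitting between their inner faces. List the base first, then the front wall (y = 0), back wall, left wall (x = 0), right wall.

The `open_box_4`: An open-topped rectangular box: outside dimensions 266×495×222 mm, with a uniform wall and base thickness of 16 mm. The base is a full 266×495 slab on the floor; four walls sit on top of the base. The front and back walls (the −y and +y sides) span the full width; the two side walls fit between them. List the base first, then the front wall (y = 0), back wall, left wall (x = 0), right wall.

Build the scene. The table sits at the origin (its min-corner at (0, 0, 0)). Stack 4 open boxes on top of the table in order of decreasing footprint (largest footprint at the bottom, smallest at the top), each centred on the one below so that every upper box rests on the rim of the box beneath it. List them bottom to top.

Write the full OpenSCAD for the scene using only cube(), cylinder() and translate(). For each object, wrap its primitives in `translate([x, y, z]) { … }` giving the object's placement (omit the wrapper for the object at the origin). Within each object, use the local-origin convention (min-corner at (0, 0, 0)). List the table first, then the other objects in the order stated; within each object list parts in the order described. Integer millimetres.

translate([0, 0, 639]) cube([1124, 787, 42]);
translate([74, 74, 0]) cylinder(h = 639, r = 20);
translate([1050, 74, 0]) cylinder(h = 639, r = 20);
translate([74, 713, 0]) cylinder(h = 639, r = 20);
translate([1050, 713, 0]) cylinder(h = 639, r = 20);
translate([405, 124, 681]) {
  cube([314, 539, 16]);
  translate([0, 0, 16]) cube([314, 16, 123]);
  translate([0, 523, 16]) cube([314, 16, 123]);
  translate([0, 16, 16]) cube([16, 507, 123]);
  translate([298, 16, 16]) cube([16, 507, 123]);
}
translate([420, 127, 820]) {
  cube([284, 533, 14]);
  translate([0, 0, 14]) cube([284, 14, 178]);
  translate([0, 519, 14]) cube([284, 14, 178]);
  translate([0, 14, 14]) cube([14, 505, 178]);
  translate([270, 14, 14]) cube([14, 505, 178]);
}
translate([428, 131, 1012]) {
  cube([268, 525, 16]);
  translate([0, 0, 16]) cube([268, 16, 130]);
  translate([0, 509, 16]) cube([268, 16, 130]);
  translate([0, 16, 16]) cube([16, 493, 130]);
  translate([252, 16, 16]) cube([16, 493, 130]);
}
translate([429, 146, 1158]) {
  cube([266, 495, 16]);
  translate([0, 0, 16]) cube([266, 16, 206]);
  translate([0, 479, 16]) cube([266, 16, 206]);
  translate([0, 16, 16]) cube([16, 463, 206]);
  translate([250, 16, 16]) cube([16, 463, 206]);
}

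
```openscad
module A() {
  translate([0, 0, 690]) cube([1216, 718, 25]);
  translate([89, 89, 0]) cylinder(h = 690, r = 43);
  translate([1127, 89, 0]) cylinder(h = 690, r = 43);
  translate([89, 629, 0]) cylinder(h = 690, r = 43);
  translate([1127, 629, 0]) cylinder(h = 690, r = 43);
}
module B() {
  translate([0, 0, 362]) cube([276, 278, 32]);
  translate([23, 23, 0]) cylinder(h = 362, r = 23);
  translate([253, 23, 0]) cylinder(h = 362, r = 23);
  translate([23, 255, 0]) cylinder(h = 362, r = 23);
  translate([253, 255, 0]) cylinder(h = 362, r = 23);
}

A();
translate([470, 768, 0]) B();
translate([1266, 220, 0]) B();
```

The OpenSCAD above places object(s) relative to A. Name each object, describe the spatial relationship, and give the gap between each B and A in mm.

Each stool's nearest face is 50 mm from the table's bounding box.

A is a table. B is a stool. Two stools sit around the table at the +y, +x sides. The gap between each stool and the table is 50 mm.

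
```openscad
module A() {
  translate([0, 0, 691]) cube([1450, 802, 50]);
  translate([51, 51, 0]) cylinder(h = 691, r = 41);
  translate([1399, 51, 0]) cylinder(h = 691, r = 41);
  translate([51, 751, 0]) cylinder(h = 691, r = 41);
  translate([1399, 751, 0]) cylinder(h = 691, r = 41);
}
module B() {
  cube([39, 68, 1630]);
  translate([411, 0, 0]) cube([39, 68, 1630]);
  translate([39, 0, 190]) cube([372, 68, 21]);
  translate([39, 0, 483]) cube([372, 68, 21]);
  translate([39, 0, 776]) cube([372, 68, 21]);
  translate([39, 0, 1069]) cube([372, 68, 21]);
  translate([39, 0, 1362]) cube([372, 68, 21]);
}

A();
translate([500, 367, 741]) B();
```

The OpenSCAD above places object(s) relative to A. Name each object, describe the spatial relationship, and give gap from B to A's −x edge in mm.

A is a table. B is a ladder. The ladder is on top of the table, centred. The gap from the ladder to the table's −x edge is 500 mm.

The ladder's min-x is at 500; the table's min-x is 0; gap = 500 mm.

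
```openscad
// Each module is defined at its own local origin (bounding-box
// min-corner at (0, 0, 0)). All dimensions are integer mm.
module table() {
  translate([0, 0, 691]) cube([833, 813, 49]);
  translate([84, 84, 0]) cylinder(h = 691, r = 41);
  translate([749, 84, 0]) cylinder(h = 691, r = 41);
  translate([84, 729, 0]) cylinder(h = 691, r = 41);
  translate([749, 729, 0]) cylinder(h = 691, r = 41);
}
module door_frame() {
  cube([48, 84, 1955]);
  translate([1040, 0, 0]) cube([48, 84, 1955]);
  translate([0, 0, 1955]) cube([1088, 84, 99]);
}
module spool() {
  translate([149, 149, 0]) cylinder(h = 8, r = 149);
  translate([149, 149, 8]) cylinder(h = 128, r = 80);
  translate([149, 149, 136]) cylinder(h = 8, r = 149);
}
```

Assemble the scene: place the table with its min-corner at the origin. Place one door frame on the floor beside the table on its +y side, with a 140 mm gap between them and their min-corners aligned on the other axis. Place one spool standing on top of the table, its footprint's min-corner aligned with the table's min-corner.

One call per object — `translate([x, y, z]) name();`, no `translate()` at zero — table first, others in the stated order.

table();
translate([0, 953, 0]) door_frame();
translate([0, 0, 740]) spool();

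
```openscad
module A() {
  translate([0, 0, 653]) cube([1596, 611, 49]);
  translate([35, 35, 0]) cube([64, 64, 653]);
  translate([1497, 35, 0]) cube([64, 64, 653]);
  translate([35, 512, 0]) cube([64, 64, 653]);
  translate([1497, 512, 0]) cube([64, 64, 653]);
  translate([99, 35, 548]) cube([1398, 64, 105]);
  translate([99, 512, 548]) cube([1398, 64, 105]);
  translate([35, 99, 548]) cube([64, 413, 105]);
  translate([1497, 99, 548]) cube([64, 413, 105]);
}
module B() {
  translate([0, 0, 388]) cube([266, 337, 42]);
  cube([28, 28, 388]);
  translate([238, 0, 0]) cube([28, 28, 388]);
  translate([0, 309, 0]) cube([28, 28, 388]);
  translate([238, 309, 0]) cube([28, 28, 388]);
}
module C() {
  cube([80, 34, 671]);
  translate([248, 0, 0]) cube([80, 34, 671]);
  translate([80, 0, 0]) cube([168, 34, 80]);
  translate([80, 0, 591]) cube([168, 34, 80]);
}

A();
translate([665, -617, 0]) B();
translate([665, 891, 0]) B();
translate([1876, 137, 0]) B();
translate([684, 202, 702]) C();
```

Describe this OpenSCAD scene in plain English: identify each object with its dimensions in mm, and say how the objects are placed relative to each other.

A is a rectangular dining table. The top is 1596×611×49 mm with its upper surface at z = 702 mm. It stands on four 64×64 mm square legs, each inset 35 mm from the nearest pair of top edges, running from the floor to the underside of the top. Four apron rails, 64 mm thick and 105 mm tall, run between adjacent legs with their top edges flush with the underside of the top and their outer faces flush with the legs' outer faces.

B is a simple wooden stool: a rectangular seat 266 mm (x) by 337 mm (y), 42 mm thick, top face at z = 430 mm, on four square legs, each 28×28 mm in cross-section. The legs rest on z = 0, each flush with a corner of the seat.

C is a picture frame with a 168×511 mm rectangular opening (x by z) and a uniform 80 mm border on every side. Frame depth is 34 mm along y. It is built from two vertical stiles running the full outside height and two horizontal rails spanning the gap between the stiles.

Three stools sit around the table at the −y, +y, +x sides. The picture frame is on top of the table.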